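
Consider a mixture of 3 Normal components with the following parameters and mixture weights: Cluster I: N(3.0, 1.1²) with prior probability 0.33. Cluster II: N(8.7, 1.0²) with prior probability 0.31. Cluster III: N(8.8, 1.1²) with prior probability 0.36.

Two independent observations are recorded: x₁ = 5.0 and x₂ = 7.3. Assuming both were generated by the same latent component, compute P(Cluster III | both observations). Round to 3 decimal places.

By Bayes' theorem, P(k | x) = w_k f_k(x) / Σ_j w_j f_j(x).
Since both observations come from the same component, the likelihood for component k is f_k(x₁)·f_k(x₂).
  p_I = [0.0694505] × [0.000174298] = 1.21051e-05
  p_II = [0.00042478] × [0.149727] = 6.36013e-05
  p_III = [0.000929196] × [0.14313] = 0.000132996
Weight by the priors:
  w_I·p_I = 0.33 × 1.21051e-05 = 3.99467e-06
  w_II·p_II = 0.31 × 6.36013e-05 = 1.97164e-05
  w_III·p_III = 0.36 × 0.000132996 = 4.78786e-05
Sum: 3.99467e-06 + 1.97164e-05 + 4.78786e-05 = 7.15896e-05
P(Cluster III | x₁, x₂) ≈ 0.669

0.669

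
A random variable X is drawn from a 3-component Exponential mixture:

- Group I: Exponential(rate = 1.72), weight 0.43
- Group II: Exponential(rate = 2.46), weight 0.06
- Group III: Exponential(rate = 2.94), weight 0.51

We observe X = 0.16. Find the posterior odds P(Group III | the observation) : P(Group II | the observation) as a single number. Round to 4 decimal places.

Since P(k|x) ∝ P(Z=k) f_k(x), the posterior odds are P(Z=i) f_i(x) / (P(Z=j) f_j(x)).
Exponential densities:
  f_I = 1.3062
  f_II = 1.65957
  f_III = 1.83677
Posterior odds = (P(Z=III)·f_III) / (P(Z=II)·f_II) = (0.51·1.83677) / (0.06·1.65957) = 0.936754 / 0.0995745 ≈ 9.4076

9.4076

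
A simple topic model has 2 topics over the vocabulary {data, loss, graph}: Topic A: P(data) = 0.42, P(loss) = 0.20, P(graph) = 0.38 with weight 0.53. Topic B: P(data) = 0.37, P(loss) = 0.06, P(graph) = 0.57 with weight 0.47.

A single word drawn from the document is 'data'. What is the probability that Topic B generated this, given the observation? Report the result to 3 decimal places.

0.439

The responsibility of component k is π_k f_k(x) divided by Σ_j π_j f_j(x).
Evaluate each component's likelihood at the observed value:
  f_A = P(data | comp) = 0.42
  f_B = P(data | comp) = 0.37
Multiply by the mixture weights:
  π_A·f_A = 0.53 × 0.42 = 0.2226
  π_B·f_B = 0.47 × 0.37 = 0.1739
Marginal: 0.2226 + 0.1739 = 0.3965
P(Topic B | x) ≈ 0.439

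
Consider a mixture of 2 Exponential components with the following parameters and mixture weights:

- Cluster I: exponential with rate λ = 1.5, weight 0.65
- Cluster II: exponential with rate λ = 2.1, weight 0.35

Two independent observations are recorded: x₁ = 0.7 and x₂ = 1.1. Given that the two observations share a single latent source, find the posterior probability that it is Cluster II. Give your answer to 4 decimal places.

P(component k | x) = π_k·f_k(x) / marginal(x), where marginal(x) = Σ_j π_j·f_j(x).
Since both observations come from the same component, the likelihood for component k is f_k(x₁)·f_k(x₂).
  f_I = [0.524907] × [0.288075] = 0.151212
  f_II = [0.482844] × [0.208449] = 0.100648
Weight by the priors:
  π_I·f_I = 0.65 × 0.151212 = 0.0982881
  π_II·f_II = 0.35 × 0.100648 = 0.0352268
Sum: 0.0982881 + 0.0352268 = 0.133515
P(Cluster II | x) = 0.0352268 / 0.133515 ≈ 0.2638

0.2638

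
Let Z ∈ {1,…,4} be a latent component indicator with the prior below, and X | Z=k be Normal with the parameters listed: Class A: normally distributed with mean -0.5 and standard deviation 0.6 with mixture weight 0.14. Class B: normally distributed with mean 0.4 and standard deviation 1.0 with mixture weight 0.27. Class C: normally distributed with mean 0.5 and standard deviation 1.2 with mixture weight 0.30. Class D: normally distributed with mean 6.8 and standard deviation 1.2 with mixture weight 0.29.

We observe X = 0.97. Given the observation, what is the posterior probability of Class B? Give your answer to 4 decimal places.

Apply Bayes' rule: the posterior for each component is proportional to its prior times its likelihood at x.
Normal densities:
  f_A = (1/(0.6·√(2π)))·exp(−(0.97−-0.5)²/(2·0.6²)) = 0.664904·exp(-3.00125) = 0.0330623
  f_B = (1/(1.0·√(2π)))·exp(−(0.97−0.4)²/(2·1.0²)) = 0.398942·exp(-0.16245) = 0.339124
  f_C = (1/(1.2·√(2π)))·exp(−(0.97−0.5)²/(2·1.2²)) = 0.332452·exp(-0.07670) = 0.307906
  f_D = (1/(1.2·√(2π)))·exp(−(0.97−6.8)²/(2·1.2²)) = 0.332452·exp(-11.80170) = 2.49066e-06
Weight by the priors:
  π_A·f_A = 0.14 × 0.0330623 = 0.00462872
  π_B·f_B = 0.27 × 0.339124 = 0.0915636
  π_C·f_C = 0.30 × 0.307906 = 0.0923717
  π_D·f_D = 0.29 × 2.49066e-06 = 7.22292e-07
Normaliser: 0.00462872 + 0.0915636 + 0.0923717 + 7.22292e-07 = 0.188565
P(Class B | data) = 0.0915636 / 0.188565 ≈ 0.4856

0.4856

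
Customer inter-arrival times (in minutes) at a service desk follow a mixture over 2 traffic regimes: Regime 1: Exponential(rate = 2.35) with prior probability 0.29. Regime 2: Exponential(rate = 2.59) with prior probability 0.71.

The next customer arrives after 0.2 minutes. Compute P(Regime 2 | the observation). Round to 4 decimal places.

0.7200

Apply Bayes' rule: the posterior for each component is proportional to its prior times its likelihood at x.
Exponential densities:
  L_1 = 1.46876
  L_2 = 1.54289
Unnormalised posteriors:
  π_1·L_1 = 0.29 × 1.46876 = 0.425939
  π_2·L_2 = 0.71 × 1.54289 = 1.09545
Denominator: 0.425939 + 1.09545 = 1.52139
P(Regime 2 | 0.2 minutes) ≈ 0.7200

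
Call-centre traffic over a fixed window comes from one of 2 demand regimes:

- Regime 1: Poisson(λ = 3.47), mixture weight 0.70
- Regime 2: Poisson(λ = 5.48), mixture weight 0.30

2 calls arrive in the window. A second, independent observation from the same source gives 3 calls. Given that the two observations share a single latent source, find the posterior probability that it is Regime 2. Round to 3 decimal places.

0.070

Posterior ∝ prior × likelihood, so P(k | x) ∝ π_k f_k(x); normalise over all components.
Since both observations come from the same component, the likelihood for component k is f_k(x₁)·f_k(x₂).
  L_1 = [e^(−3.47)·3.47^2/2! = 0.187339] × [0.216688] = 0.0405941
  L_2 = [e^(−5.48)·5.48^2/2! = 0.0626033] × [0.114355] = 0.00715903
Prior × likelihood for each component:
  π_1·L_1 = 0.70 × 0.0405941 = 0.0284158
  π_2·L_2 = 0.30 × 0.00715903 = 0.00214771
Evidence: 0.0284158 + 0.00214771 = 0.0305635
Responsibility of Regime 2: 0.00214771 / 0.0305635 ≈ 0.070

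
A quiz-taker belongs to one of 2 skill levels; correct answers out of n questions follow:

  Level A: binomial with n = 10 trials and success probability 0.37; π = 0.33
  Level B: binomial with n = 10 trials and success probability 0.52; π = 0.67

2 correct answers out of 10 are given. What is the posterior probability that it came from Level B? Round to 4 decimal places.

0.3129

P(component k | x) = P(Z=k)·f_k(x) / marginal(x), where marginal(x) = Σ_j P(Z=j)·f_j(x).
Evaluate each component's likelihood at the observed value:
  f_A = C(10,2)·0.37^2·0.63^8 = 45·0.1369·0.0248156 = 0.152876
  f_B = C(10,2)·0.52^2·0.48^8 = 45·0.2704·0.00281793 = 0.0342885
Prior × likelihood for each component:
  P(Z=A)·f_A = 0.33 × 0.152876 = 0.0504492
  P(Z=B)·f_B = 0.67 × 0.0342885 = 0.0229733
Normaliser: 0.0504492 + 0.0229733 = 0.0734225
P(Level B | the observation) ≈ 0.3129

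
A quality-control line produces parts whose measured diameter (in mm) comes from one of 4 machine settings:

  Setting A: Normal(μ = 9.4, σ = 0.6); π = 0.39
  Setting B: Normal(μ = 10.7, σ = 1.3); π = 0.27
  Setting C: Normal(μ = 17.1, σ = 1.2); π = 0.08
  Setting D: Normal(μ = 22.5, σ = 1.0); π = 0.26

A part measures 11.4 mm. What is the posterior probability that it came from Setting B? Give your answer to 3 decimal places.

0.986

By Bayes' theorem, P(k | x) = P(Z=k) f_k(x) / Σ_j P(Z=j) f_j(x).
Evaluate each component's likelihood at the observed value:
  L_A = 0.00257046
  L_B = 0.265465
  L_C = 4.19126e-06
  L_D = 7.01776e-28
Prior × likelihood for each component:
  P(Z=A)·L_A = 0.39 × 0.00257046 = 0.00100248
  P(Z=B)·L_B = 0.27 × 0.265465 = 0.0716755
  P(Z=C)·L_C = 0.08 × 4.19126e-06 = 3.353e-07
  P(Z=D)·L_D = 0.26 × 7.01776e-28 = 1.82462e-28
Normaliser: 0.00100248 + 0.0716755 + 3.353e-07 + 1.82462e-28 = 0.0726783
So the posterior for Setting B is 0.0716755 / 0.0726783 ≈ 0.986.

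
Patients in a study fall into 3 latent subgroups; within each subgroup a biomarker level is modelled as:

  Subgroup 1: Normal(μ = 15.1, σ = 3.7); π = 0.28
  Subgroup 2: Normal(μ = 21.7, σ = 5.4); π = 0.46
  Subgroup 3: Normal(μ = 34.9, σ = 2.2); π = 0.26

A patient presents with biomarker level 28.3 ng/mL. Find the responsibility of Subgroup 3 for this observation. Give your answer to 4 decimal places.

0.0314

Posterior ∝ prior × likelihood, so P(k | x) ∝ P(Z=k) f_k(x); normalise over all components.
Normal densities:
  p_1 = (1/(3.7·√(2π)))·exp(−(28.3−15.1)²/(2·3.7²)) = 0.107822·exp(-6.36377) = 0.000185763
  p_2 = (1/(5.4·√(2π)))·exp(−(28.3−21.7)²/(2·5.4²)) = 0.073878·exp(-0.74691) = 0.0350055
  p_3 = (1/(2.2·√(2π)))·exp(−(28.3−34.9)²/(2·2.2²)) = 0.181337·exp(-4.50000) = 0.00201448
Unnormalised posteriors:
  P(Z=1)·p_1 = 0.28 × 0.000185763 = 5.20136e-05
  P(Z=2)·p_2 = 0.46 × 0.0350055 = 0.0161025
  P(Z=3)·p_3 = 0.26 × 0.00201448 = 0.000523764
Normaliser: 5.20136e-05 + 0.0161025 + 0.000523764 = 0.0166783
P(Subgroup 3 | the observation) = 0.000523764 / 0.0166783 ≈ 0.0314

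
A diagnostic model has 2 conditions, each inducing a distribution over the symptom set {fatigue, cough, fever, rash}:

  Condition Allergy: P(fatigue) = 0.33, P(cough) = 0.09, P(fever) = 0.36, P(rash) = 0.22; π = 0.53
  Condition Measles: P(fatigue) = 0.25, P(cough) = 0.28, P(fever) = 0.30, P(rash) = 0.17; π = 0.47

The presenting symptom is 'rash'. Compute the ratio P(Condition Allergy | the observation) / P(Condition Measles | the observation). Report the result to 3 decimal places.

Posterior odds = (w_i f_i(x)) / (w_j f_j(x)); the normalising sum cancels.
Categorical probabilities:
  L_Allergy = 0.22
  L_Measles = 0.17
0.1166 / 0.0799 ≈ 1.459

1.459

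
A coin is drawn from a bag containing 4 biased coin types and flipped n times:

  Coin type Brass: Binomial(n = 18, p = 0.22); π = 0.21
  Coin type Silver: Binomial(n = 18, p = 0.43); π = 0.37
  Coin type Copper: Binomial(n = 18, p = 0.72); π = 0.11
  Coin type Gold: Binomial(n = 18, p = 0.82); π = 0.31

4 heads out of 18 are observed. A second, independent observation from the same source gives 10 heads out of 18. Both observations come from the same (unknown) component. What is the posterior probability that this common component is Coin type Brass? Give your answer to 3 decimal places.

0.045

By Bayes' theorem, P(k | x) = π_k f_k(x) / Σ_j π_j f_j(x).
Since both observations come from the same component, the likelihood for component k is f_k(x₁)·f_k(x₂).
  L_Brass = [0.221175] × [0.00159236] = 0.000352191
  L_Silver = [0.03998] × [0.105376] = 0.00421293
  L_Copper = [1.49714e-05] × [0.0618937] = 9.26639e-07
  L_Gold = [5.18552e-08] × [0.0066279] = 3.43691e-10
Weight by the priors:
  π_Brass·L_Brass = 0.21 × 0.000352191 = 7.396e-05
  π_Silver·L_Silver = 0.37 × 0.00421293 = 0.00155878
  π_Copper·L_Copper = 0.11 × 9.26639e-07 = 1.0193e-07
  π_Gold·L_Gold = 0.31 × 3.43691e-10 = 1.06544e-10
Evidence: 7.396e-05 + 0.00155878 + 1.0193e-07 + 1.06544e-10 = 0.00163285
P(Coin type Brass | x) ≈ 0.045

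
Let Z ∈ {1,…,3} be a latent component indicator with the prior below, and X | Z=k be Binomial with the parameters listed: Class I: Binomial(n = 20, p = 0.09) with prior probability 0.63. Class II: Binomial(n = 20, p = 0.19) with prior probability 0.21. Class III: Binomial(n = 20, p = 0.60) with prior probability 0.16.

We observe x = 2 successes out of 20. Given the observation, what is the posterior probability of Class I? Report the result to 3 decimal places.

Apply Bayes' rule: the posterior for each component is proportional to its prior times its likelihood at x.
Component likelihoods at x = 2 successes out of 20:
  L_I = C(20,2)·0.09^2·0.91^18 = 190·0.0081·0.183124 = 0.281828
  L_II = C(20,2)·0.19^2·0.81^18 = 190·0.0361·0.0225284 = 0.154522
  L_III = C(20,2)·0.60^2·0.40^18 = 190·0.36·6.87195e-08 = 4.70041e-06
Multiply by the mixture weights:
  π_I·L_I = 0.63 × 0.281828 = 0.177551
  π_II·L_II = 0.21 × 0.154522 = 0.0324497
  π_III·L_III = 0.16 × 4.70041e-06 = 7.52066e-07
Marginal: 0.177551 + 0.0324497 + 7.52066e-07 = 0.210002
So the posterior for Class I is 0.177551 / 0.210002 ≈ 0.845.

0.845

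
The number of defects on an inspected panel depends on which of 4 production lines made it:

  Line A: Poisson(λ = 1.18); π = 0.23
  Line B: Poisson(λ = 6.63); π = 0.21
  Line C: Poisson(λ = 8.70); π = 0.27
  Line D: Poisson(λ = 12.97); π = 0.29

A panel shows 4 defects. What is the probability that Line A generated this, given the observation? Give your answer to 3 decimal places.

The responsibility of component k is P(Z=k) f_k(x) divided by Σ_j P(Z=j) f_j(x).
Component likelihoods at x = 4 defects:
  L_A = e^(−1.18)·1.18^4/4! = 0.0248227
  L_B = e^(−6.63)·6.63^4/4! = 0.106285
  L_C = e^(−8.70)·8.70^4/4! = 0.0397653
  L_D = e^(−12.97)·12.97^4/4! = 0.00274631
Multiply by the mixture weights:
  P(Z=A)·L_A = 0.23 × 0.0248227 = 0.00570922
  P(Z=B)·L_B = 0.21 × 0.106285 = 0.0223198
  P(Z=C)·L_C = 0.27 × 0.0397653 = 0.0107366
  P(Z=D)·L_D = 0.29 × 0.00274631 = 0.000796429
Denominator: 0.00570922 + 0.0223198 + 0.0107366 + 0.000796429 = 0.039562
So the posterior for Line A is 0.00570922 / 0.039562 ≈ 0.144.

0.144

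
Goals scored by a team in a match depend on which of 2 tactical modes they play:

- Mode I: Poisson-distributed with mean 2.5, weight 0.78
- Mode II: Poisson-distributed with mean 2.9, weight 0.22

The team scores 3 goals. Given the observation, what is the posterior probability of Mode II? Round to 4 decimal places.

0.2279

P(component k | x) = w_k·f_k(x) / marginal(x), where marginal(x) = Σ_j w_j·f_j(x).
Evaluate each component's likelihood at the observed value:
  f_I = 0.213763
  f_II = 0.22366
Weight by the priors:
  w_I·f_I = 0.78 × 0.213763 = 0.166735
  w_II·f_II = 0.22 × 0.22366 = 0.0492052
Sum: 0.166735 + 0.0492052 = 0.21594
P(Mode II | 3 goals) ≈ 0.2279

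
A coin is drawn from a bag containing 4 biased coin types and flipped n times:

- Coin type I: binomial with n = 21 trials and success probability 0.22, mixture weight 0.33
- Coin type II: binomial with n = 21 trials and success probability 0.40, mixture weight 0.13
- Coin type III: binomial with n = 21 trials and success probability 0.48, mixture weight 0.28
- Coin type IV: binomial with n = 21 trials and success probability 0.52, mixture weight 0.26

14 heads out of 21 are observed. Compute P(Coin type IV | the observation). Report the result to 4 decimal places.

0.5968

Apply Bayes' rule: the posterior for each component is proportional to its prior times its likelihood at x.
Binomial probabilities:
  f_I = C(21,14)·0.22^14·0.78^7 = 116280·6.22182e-10·0.175656 = 1.27082e-05
  f_II = C(21,14)·0.40^14·0.60^7 = 116280·2.68435e-06·0.0279936 = 0.00873783
  f_III = C(21,14)·0.48^14·0.52^7 = 116280·3.44649e-05·0.0102807 = 0.0412008
  f_IV = C(21,14)·0.52^14·0.48^7 = 116280·0.000105693·0.00587068 = 0.0721507
Unnormalised posteriors:
  π_I·f_I = 0.33 × 1.27082e-05 = 4.19371e-06
  π_II·f_II = 0.13 × 0.00873783 = 0.00113592
  π_III·f_III = 0.28 × 0.0412008 = 0.0115362
  π_IV·f_IV = 0.26 × 0.0721507 = 0.0187592
Denominator: 4.19371e-06 + 0.00113592 + 0.0115362 + 0.0187592 = 0.0314355
So the posterior for Coin type IV is 0.0187592 / 0.0314355 ≈ 0.5968.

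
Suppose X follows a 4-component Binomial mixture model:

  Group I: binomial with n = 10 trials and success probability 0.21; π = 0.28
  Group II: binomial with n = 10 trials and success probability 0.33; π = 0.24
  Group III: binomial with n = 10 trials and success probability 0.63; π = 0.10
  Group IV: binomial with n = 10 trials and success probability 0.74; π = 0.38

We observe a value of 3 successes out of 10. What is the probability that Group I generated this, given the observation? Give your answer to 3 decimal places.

Posterior ∝ prior × likelihood, so P(k | x) ∝ π_k f_k(x); normalise over all components.
Component likelihoods at x = 3 successes out of 10:
  f_I = C(10,3)·0.21^3·0.79^7 = 120·0.009261·0.192039 = 0.213417
  f_II = C(10,3)·0.33^3·0.67^7 = 120·0.035937·0.0606071 = 0.261365
  f_III = C(10,3)·0.63^3·0.37^7 = 120·0.250047·0.000949319 = 0.0284849
  f_IV = C(10,3)·0.74^3·0.26^7 = 120·0.405224·8.03181e-05 = 0.00390562
Unnormalised posteriors:
  π_I·f_I = 0.28 × 0.213417 = 0.0597567
  π_II·f_II = 0.24 × 0.261365 = 0.0627275
  π_III·f_III = 0.10 × 0.0284849 = 0.00284849
  π_IV·f_IV = 0.38 × 0.00390562 = 0.00148414
Evidence: 0.0597567 + 0.0627275 + 0.00284849 + 0.00148414 = 0.126817
So the posterior for Group I is 0.0597567 / 0.126817 ≈ 0.471.

0.471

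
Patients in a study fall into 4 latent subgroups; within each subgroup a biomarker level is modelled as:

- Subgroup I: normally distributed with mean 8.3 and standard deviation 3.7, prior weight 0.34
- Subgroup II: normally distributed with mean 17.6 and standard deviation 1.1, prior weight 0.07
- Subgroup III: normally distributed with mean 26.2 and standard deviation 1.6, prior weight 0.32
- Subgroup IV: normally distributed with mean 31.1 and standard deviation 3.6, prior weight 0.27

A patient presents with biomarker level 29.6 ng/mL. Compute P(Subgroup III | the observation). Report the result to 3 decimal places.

By Bayes' theorem, P(k | x) = w_k f_k(x) / Σ_j w_j f_j(x).
Component likelihoods at x = 29.6 ng/mL:
  p_I = (1/(3.7·√(2π)))·exp(−(29.6−8.3)²/(2·3.7²)) = 0.107822·exp(-16.57012) = 6.86112e-09
  p_II = (1/(1.1·√(2π)))·exp(−(29.6−17.6)²/(2·1.1²)) = 0.362675·exp(-59.50413) = 5.21436e-27
  p_III = (1/(1.6·√(2π)))·exp(−(29.6−26.2)²/(2·1.6²)) = 0.249339·exp(-2.25781) = 0.0260756
  p_IV = (1/(3.6·√(2π)))·exp(−(29.6−31.1)²/(2·3.6²)) = 0.110817·exp(-0.08681) = 0.101603
Unnormalised posteriors:
  w_I·p_I = 0.34 × 6.86112e-09 = 2.33278e-09
  w_II·p_II = 0.07 × 5.21436e-27 = 3.65005e-28
  w_III·p_III = 0.32 × 0.0260756 = 0.0083442
  w_IV·p_IV = 0.27 × 0.101603 = 0.0274329
Marginal: 2.33278e-09 + 3.65005e-28 + 0.0083442 + 0.0274329 = 0.0357771
So the posterior for Subgroup III is 0.0083442 / 0.0357771 ≈ 0.233.

0.233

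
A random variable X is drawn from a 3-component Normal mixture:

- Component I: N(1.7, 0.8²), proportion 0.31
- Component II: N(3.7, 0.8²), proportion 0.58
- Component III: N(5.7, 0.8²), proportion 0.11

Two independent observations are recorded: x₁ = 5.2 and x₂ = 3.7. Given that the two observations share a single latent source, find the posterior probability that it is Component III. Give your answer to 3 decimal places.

0.038

The responsibility of component k is π_k f_k(x) divided by Σ_j π_j f_j(x).
Since both observations come from the same component, the likelihood for component k is f_k(x₁)·f_k(x₂).
  p_I = [(1/(0.8·√(2π)))·exp(−(5.2−1.7)²/(2·0.8²)) = 0.498678·exp(-9.57031) = 3.47925e-05] × [0.0219104] = 7.62318e-07
  p_II = [(1/(0.8·√(2π)))·exp(−(5.2−3.7)²/(2·0.8²)) = 0.498678·exp(-1.75781) = 0.0859828] × [0.498678] = 0.0428777
  p_III = [(1/(0.8·√(2π)))·exp(−(5.2−5.7)²/(2·0.8²)) = 0.498678·exp(-0.19531) = 0.410201] × [0.0219104] = 0.00898766
Weight by the priors:
  π_I·p_I = 0.31 × 7.62318e-07 = 2.36318e-07
  π_II·p_II = 0.58 × 0.0428777 = 0.0248691
  π_III·p_III = 0.11 × 0.00898766 = 0.000988643
Evidence: 2.36318e-07 + 0.0248691 + 0.000988643 = 0.025858
P(Component III | x₁, x₂) ≈ 0.038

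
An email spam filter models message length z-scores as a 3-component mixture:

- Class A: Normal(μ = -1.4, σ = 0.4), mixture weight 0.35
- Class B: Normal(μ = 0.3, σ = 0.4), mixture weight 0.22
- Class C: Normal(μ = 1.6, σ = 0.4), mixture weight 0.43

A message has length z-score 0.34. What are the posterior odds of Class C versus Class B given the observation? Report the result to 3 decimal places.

The posterior odds equal the prior odds times the likelihood ratio: (w_i/w_j)·(f_i(x)/f_j(x)).
Component likelihoods at x = 0.34:
  L_A = (1/(0.4·√(2π)))·exp(−(0.34−-1.4)²/(2·0.4²)) = 0.997356·exp(-9.46125) = 7.76035e-05
  L_B = (1/(0.4·√(2π)))·exp(−(0.34−0.3)²/(2·0.4²)) = 0.997356·exp(-0.00500) = 0.992381
  L_C = (1/(0.4·√(2π)))·exp(−(0.34−1.6)²/(2·0.4²)) = 0.997356·exp(-4.96125) = 0.00698565
Posterior odds = (w_C·L_C) / (w_B·L_B) = (0.43·0.00698565) / (0.22·0.992381) = 0.00300383 / 0.218324 ≈ 0.014

0.014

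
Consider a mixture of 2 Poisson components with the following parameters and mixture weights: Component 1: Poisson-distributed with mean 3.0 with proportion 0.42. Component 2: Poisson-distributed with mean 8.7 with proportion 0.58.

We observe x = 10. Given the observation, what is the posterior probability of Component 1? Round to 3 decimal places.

0.005

P(component k | x) = P(Z=k)·f_k(x) / marginal(x), where marginal(x) = Σ_j P(Z=j)·f_j(x).
Component likelihoods at x = 10:
  f_1 = e^(−3.0)·3.0^10/10! = 0.000810151
  f_2 = e^(−8.7)·8.7^10/10! = 0.114043
Weight by the priors:
  P(Z=1)·f_1 = 0.42 × 0.000810151 = 0.000340263
  P(Z=2)·f_2 = 0.58 × 0.114043 = 0.0661448
Normaliser: 0.000340263 + 0.0661448 = 0.066485
P(Component 1 | 10) ≈ 0.005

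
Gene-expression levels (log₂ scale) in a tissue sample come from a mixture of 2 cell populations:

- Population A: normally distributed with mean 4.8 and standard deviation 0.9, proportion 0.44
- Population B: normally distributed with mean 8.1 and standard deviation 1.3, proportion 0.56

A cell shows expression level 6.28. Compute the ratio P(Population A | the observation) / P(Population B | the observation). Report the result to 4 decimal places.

0.7823

The posterior odds equal the prior odds times the likelihood ratio: (π_i/π_j)·(f_i(x)/f_j(x)).
Normal densities:
  p_A = 0.114672
  p_B = 0.115175
Posterior odds = (π_A·p_A) / (π_B·p_B) = (0.44·0.114672) / (0.56·0.115175) = 0.0504558 / 0.064498 ≈ 0.7823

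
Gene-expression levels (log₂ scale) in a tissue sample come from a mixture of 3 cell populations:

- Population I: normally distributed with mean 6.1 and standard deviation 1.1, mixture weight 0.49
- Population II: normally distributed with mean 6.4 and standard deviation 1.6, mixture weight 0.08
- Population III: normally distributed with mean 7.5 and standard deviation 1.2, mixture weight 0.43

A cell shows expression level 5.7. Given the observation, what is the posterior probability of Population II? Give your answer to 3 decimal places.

0.079

By Bayes' theorem, P(k | x) = π_k f_k(x) / Σ_j π_j f_j(x).
Normal densities:
  L_I = (1/(1.1·√(2π)))·exp(−(5.7−6.1)²/(2·1.1²)) = 0.362675·exp(-0.06612) = 0.339472
  L_II = (1/(1.6·√(2π)))·exp(−(5.7−6.4)²/(2·1.6²)) = 0.249339·exp(-0.09570) = 0.226583
  L_III = (1/(1.2·√(2π)))·exp(−(5.7−7.5)²/(2·1.2²)) = 0.332452·exp(-1.12500) = 0.107931
Unnormalised posteriors:
  π_I·L_I = 0.49 × 0.339472 = 0.166341
  π_II·L_II = 0.08 × 0.226583 = 0.0181266
  π_III·L_III = 0.43 × 0.107931 = 0.0464105
Evidence: 0.166341 + 0.0181266 + 0.0464105 = 0.230878
So the posterior for Population II is 0.0181266 / 0.230878 ≈ 0.079.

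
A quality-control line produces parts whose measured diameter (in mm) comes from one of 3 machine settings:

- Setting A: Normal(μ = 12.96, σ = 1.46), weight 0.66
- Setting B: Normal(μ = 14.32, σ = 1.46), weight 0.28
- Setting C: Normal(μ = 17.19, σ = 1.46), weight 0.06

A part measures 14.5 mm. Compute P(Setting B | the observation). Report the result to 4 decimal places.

0.4164

By Bayes' theorem, P(k | x) = w_k f_k(x) / Σ_j w_j f_j(x).
Normal densities:
  f_A = 0.156661
  f_B = 0.271179
  f_C = 0.0500509
Unnormalised posteriors:
  w_A·f_A = 0.66 × 0.156661 = 0.103396
  w_B·f_B = 0.28 × 0.271179 = 0.0759302
  w_C·f_C = 0.06 × 0.0500509 = 0.00300305
Normaliser: 0.103396 + 0.0759302 + 0.00300305 = 0.18233
P(Setting B | 14.5 mm) = 0.0759302 / 0.18233 ≈ 0.4164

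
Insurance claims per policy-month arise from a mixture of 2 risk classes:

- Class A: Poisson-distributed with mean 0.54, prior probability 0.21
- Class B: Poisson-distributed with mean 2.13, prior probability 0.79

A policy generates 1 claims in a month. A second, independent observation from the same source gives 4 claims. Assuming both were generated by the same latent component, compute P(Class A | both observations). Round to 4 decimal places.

The responsibility of component k is w_k f_k(x) divided by Σ_j w_j f_j(x).
Since both observations come from the same component, the likelihood for component k is f_k(x₁)·f_k(x₂).
  f_A = [e^(−0.54)·0.54^1/1! = 0.314684] × [0.00206464] = 0.00064971
  f_B = [e^(−2.13)·2.13^1/1! = 0.253123] × [0.10192] = 0.0257984
Prior × likelihood for each component:
  w_A·f_A = 0.21 × 0.00064971 = 0.000136439
  w_B·f_B = 0.79 × 0.0257984 = 0.0203807
Evidence: 0.000136439 + 0.0203807 = 0.0205172
P(Class A | data) ≈ 0.0067

0.0067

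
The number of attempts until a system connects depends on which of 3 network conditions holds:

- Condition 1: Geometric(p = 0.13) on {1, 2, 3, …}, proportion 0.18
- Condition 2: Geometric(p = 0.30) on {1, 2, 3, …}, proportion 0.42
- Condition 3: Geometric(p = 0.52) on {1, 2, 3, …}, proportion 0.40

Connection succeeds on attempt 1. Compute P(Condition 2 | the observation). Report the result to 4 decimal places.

Posterior ∝ prior × likelihood, so P(k | x) ∝ w_k f_k(x); normalise over all components.
Evaluate each component's likelihood at the observed value:
  L_1 = 0.13·(1−0.13)^0 = 0.13·1 = 0.13
  L_2 = 0.30·(1−0.30)^0 = 0.30·1 = 0.3
  L_3 = 0.52·(1−0.52)^0 = 0.52·1 = 0.52
Multiply by the mixture weights:
  w_1·L_1 = 0.18 × 0.13 = 0.0234
  w_2·L_2 = 0.42 × 0.3 = 0.126
  w_3·L_3 = 0.40 × 0.52 = 0.208
Sum: 0.0234 + 0.126 + 0.208 = 0.3574
P(Condition 2 | data) = 0.126 / 0.3574 ≈ 0.3525

0.3525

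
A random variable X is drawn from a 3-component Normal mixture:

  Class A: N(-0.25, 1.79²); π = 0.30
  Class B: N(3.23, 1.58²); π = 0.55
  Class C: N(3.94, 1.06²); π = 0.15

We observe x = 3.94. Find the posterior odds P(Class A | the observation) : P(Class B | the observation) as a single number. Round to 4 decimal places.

0.0344

Posterior odds = (π_i f_i(x)) / (π_j f_j(x)); the normalising sum cancels.
Evaluate each component's likelihood at the observed value:
  L_A = (1/(1.79·√(2π)))·exp(−(3.94−-0.25)²/(2·1.79²)) = 0.222873·exp(-2.73963) = 0.0143963
  L_B = (1/(1.58·√(2π)))·exp(−(3.94−3.23)²/(2·1.58²)) = 0.252495·exp(-0.10097) = 0.228247
  L_C = (1/(1.06·√(2π)))·exp(−(3.94−3.94)²/(2·1.06²)) = 0.376361·exp(-0.00000) = 0.376361
0.00431889 / 0.125536 ≈ 0.0344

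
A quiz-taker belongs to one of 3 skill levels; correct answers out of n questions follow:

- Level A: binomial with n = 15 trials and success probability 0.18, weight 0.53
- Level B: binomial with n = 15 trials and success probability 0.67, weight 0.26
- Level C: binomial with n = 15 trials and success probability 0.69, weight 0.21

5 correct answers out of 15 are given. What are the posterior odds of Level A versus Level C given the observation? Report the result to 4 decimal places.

51.1323

Only the two components matter; the odds are (w_i f_i(x)) / (w_j f_j(x)).
Evaluate each component's likelihood at the observed value:
  L_A = C(15,5)·0.18^5·0.82^10 = 3003·0.000188957·0.137448 = 0.0779931
  L_B = C(15,5)·0.67^5·0.33^10 = 3003·0.135013·1.53158e-05 = 0.00620967
  L_C = C(15,5)·0.69^5·0.31^10 = 3003·0.156403·8.19628e-06 = 0.00384962
Posterior odds = (w_A·L_A) / (w_C·L_C) = (0.53·0.0779931) / (0.21·0.00384962) = 0.0413364 / 0.00080842 ≈ 51.1323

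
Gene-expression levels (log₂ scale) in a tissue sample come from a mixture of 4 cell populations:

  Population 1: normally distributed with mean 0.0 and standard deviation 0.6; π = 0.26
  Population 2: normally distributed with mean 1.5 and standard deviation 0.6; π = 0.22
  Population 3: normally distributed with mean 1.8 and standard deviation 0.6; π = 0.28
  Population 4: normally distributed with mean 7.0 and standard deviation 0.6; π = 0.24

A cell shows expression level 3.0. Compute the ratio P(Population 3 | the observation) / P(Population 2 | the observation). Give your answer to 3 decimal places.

Since P(k|x) ∝ P(Z=k) f_k(x), the posterior odds are P(Z=i) f_i(x) / (P(Z=j) f_j(x)).
Component likelihoods at x = 3.0:
  f_1 = (1/(0.6·√(2π)))·exp(−(3.0−0.0)²/(2·0.6²)) = 0.664904·exp(-12.50000) = 2.47787e-06
  f_2 = (1/(0.6·√(2π)))·exp(−(3.0−1.5)²/(2·0.6²)) = 0.664904·exp(-3.12500) = 0.0292138
  f_3 = (1/(0.6·√(2π)))·exp(−(3.0−1.8)²/(2·0.6²)) = 0.664904·exp(-2.00000) = 0.0899849
  f_4 = (1/(0.6·√(2π)))·exp(−(3.0−7.0)²/(2·0.6²)) = 0.664904·exp(-22.22222) = 1.48515e-10
0.0251958 / 0.00642704 ≈ 3.920

3.920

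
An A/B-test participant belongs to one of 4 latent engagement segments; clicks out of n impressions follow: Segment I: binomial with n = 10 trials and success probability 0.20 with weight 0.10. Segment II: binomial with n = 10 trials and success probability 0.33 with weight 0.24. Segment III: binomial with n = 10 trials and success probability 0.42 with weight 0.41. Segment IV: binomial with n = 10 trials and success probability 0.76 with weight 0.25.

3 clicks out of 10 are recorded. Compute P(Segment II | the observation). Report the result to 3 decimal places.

0.383

Posterior ∝ prior × likelihood, so P(k | x) ∝ w_k f_k(x); normalise over all components.
Binomial probabilities:
  L_I = C(10,3)·0.20^3·0.80^7 = 120·0.008·0.209715 = 0.201327
  L_II = C(10,3)·0.33^3·0.67^7 = 120·0.035937·0.0606071 = 0.261365
  L_III = C(10,3)·0.42^3·0.58^7 = 120·0.074088·0.0220798 = 0.196302
  L_IV = C(10,3)·0.76^3·0.24^7 = 120·0.438976·4.58647e-05 = 0.00241602
Weight by the priors:
  w_I·L_I = 0.10 × 0.201327 = 0.0201327
  w_II·L_II = 0.24 × 0.261365 = 0.0627275
  w_III·L_III = 0.41 × 0.196302 = 0.0804839
  w_IV·L_IV = 0.25 × 0.00241602 = 0.000604005
Marginal: 0.0201327 + 0.0627275 + 0.0804839 + 0.000604005 = 0.163948
P(Segment II | 3 clicks out of 10) = 0.0627275 / 0.163948 ≈ 0.383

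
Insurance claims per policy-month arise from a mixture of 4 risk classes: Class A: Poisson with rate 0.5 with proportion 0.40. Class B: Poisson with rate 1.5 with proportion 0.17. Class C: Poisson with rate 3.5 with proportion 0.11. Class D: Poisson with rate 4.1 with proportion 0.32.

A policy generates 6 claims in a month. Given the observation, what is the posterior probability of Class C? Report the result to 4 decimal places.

By Bayes' theorem, P(k | x) = π_k f_k(x) / Σ_j π_j f_j(x).
Evaluate each component's likelihood at the observed value:
  L_A = 1.31626e-05
  L_B = 0.00352999
  L_C = 0.0770983
  L_D = 0.109336
Unnormalised posteriors:
  π_A·L_A = 0.40 × 1.31626e-05 = 5.26502e-06
  π_B·L_B = 0.17 × 0.00352999 = 0.000600098
  π_C·L_C = 0.11 × 0.0770983 = 0.00848082
  π_D·L_D = 0.32 × 0.109336 = 0.0349875
Marginal: 5.26502e-06 + 0.000600098 + 0.00848082 + 0.0349875 = 0.0440737
Responsibility of Class C: 0.00848082 / 0.0440737 ≈ 0.1924

0.1924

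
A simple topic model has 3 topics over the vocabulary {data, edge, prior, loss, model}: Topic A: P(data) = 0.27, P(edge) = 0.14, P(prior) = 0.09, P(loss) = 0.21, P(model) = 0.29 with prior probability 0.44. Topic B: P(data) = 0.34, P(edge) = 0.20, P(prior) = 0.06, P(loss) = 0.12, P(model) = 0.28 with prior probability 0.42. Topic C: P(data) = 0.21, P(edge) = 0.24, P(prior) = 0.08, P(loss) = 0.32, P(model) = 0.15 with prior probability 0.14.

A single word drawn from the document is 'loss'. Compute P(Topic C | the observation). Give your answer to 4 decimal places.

0.2388

P(component k | x) = w_k·f_k(x) / marginal(x), where marginal(x) = Σ_j w_j·f_j(x).
Component likelihoods at x = 'loss':
  L_A = 0.21
  L_B = 0.12
  L_C = 0.32
Unnormalised posteriors:
  w_A·L_A = 0.44 × 0.21 = 0.0924
  w_B·L_B = 0.42 × 0.12 = 0.0504
  w_C·L_C = 0.14 × 0.32 = 0.0448
Normaliser: 0.0924 + 0.0504 + 0.0448 = 0.1876
So the posterior for Topic C is 0.0448 / 0.1876 ≈ 0.2388.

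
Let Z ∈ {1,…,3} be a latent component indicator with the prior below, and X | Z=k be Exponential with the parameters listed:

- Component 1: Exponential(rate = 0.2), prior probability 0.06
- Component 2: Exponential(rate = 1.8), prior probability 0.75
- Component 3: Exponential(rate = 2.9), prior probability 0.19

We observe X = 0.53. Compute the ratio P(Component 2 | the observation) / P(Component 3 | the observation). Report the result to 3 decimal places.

4.389

The posterior odds equal the prior odds times the likelihood ratio: (P(Z=i)/P(Z=j))·(f_i(x)/f_j(x)).
Exponential densities:
  f_1 = 0.179885
  f_2 = 0.693355
  f_3 = 0.623573
Odds = (0.75/0.19) × (0.693355/0.623573) = 3.94737 × 1.11191 ≈ 4.389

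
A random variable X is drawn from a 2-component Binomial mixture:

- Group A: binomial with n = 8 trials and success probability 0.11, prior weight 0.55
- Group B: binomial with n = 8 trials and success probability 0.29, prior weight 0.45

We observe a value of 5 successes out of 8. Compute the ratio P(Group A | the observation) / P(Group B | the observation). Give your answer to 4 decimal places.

0.0189

Posterior odds = (P(Z=i) f_i(x)) / (P(Z=j) f_j(x)); the normalising sum cancels.
Binomial probabilities:
  p_A = 0.000635801
  p_B = 0.0411105
Posterior odds = (P(Z=A)·p_A) / (P(Z=B)·p_B) = (0.55·0.000635801) / (0.45·0.0411105) = 0.000349691 / 0.0184997 ≈ 0.0189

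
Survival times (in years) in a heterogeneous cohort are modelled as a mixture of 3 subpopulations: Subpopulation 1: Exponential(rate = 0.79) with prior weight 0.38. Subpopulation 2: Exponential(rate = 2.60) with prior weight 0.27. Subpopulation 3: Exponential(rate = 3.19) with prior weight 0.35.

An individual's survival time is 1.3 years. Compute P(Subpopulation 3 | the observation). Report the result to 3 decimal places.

0.118

P(component k | x) = π_k·f_k(x) / marginal(x), where marginal(x) = Σ_j π_j·f_j(x).
Exponential densities:
  L_1 = 0.282883
  L_2 = 0.0885234
  L_3 = 0.0504396
Unnormalised posteriors:
  π_1·L_1 = 0.38 × 0.282883 = 0.107495
  π_2·L_2 = 0.27 × 0.0885234 = 0.0239013
  π_3·L_3 = 0.35 × 0.0504396 = 0.0176539
Denominator: 0.107495 + 0.0239013 + 0.0176539 = 0.149051
P(Subpopulation 3 | data) = 0.0176539 / 0.149051 ≈ 0.118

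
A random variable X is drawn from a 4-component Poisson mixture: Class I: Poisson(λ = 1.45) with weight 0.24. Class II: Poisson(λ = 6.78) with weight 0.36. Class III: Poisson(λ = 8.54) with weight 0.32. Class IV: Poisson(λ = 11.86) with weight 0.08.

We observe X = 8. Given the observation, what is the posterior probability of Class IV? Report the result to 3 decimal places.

0.058

Apply Bayes' rule: the posterior for each component is proportional to its prior times its likelihood at x.
Poisson probabilities:
  f_I = 0.000113683
  f_II = 0.125835
  f_III = 0.137173
  f_IV = 0.0686158
Prior × likelihood for each component:
  w_I·f_I = 0.24 × 0.000113683 = 2.7284e-05
  w_II·f_II = 0.36 × 0.125835 = 0.0453005
  w_III·f_III = 0.32 × 0.137173 = 0.0438953
  w_IV·f_IV = 0.08 × 0.0686158 = 0.00548927
Evidence: 2.7284e-05 + 0.0453005 + 0.0438953 + 0.00548927 = 0.0947123
P(Class IV | data) = 0.00548927 / 0.0947123 ≈ 0.058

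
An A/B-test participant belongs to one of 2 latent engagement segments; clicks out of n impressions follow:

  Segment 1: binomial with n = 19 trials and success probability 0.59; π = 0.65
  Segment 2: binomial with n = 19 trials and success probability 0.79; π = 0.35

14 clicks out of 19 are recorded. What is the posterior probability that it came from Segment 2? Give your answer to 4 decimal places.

The responsibility of component k is π_k f_k(x) divided by Σ_j π_j f_j(x).
Binomial probabilities:
  p_1 = C(19,14)·0.59^14·0.41^5 = 11628·0.000619339·0.0115856 = 0.0834358
  p_2 = C(19,14)·0.79^14·0.21^5 = 11628·0.036879·0.00040841 = 0.175138
Multiply by the mixture weights:
  π_1·p_1 = 0.65 × 0.0834358 = 0.0542333
  π_2·p_2 = 0.35 × 0.175138 = 0.0612984
Normaliser: 0.0542333 + 0.0612984 = 0.115532
So the posterior for Segment 2 is 0.0612984 / 0.115532 ≈ 0.5306.

0.5306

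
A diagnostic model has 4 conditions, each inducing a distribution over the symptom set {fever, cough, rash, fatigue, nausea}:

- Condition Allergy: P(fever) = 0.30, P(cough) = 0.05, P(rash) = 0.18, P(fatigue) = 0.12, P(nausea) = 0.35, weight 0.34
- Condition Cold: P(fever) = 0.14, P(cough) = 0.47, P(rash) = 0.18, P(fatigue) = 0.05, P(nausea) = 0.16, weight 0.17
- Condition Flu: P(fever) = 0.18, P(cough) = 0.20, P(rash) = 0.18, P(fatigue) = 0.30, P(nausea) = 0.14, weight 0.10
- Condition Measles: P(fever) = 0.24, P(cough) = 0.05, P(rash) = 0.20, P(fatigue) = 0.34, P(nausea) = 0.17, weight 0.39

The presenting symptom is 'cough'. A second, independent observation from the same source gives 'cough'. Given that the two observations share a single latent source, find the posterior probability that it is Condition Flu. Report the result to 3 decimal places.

Apply Bayes' rule: the posterior for each component is proportional to its prior times its likelihood at x.
Since both observations come from the same component, the likelihood for component k is f_k(x₁)·f_k(x₂).
  p_Allergy = [0.05] × [0.05] = 0.0025
  p_Cold = [0.47] × [0.47] = 0.2209
  p_Flu = [0.2] × [0.2] = 0.04
  p_Measles = [0.05] × [0.05] = 0.0025
Weight by the priors:
  π_Allergy·p_Allergy = 0.34 × 0.0025 = 0.00085
  π_Cold·p_Cold = 0.17 × 0.2209 = 0.037553
  π_Flu·p_Flu = 0.10 × 0.04 = 0.004
  π_Measles·p_Measles = 0.39 × 0.0025 = 0.000975
Evidence: 0.00085 + 0.037553 + 0.004 + 0.000975 = 0.043378
So the posterior for Condition Flu is 0.004 / 0.043378 ≈ 0.092.

0.092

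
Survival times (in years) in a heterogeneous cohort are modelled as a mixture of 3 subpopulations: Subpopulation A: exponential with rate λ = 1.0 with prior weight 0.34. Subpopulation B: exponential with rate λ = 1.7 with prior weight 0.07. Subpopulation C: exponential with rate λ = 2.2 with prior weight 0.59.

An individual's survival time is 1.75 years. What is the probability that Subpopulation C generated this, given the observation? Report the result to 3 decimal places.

0.298

By Bayes' theorem, P(k | x) = π_k f_k(x) / Σ_j π_j f_j(x).
Exponential densities:
  p_A = 0.173774
  p_B = 0.0867806
  p_C = 0.0468154
Weight by the priors:
  π_A·p_A = 0.34 × 0.173774 = 0.0590831
  π_B·p_B = 0.07 × 0.0867806 = 0.00607464
  π_C·p_C = 0.59 × 0.0468154 = 0.0276211
Denominator: 0.0590831 + 0.00607464 + 0.0276211 = 0.0927789
P(Subpopulation C | x) ≈ 0.298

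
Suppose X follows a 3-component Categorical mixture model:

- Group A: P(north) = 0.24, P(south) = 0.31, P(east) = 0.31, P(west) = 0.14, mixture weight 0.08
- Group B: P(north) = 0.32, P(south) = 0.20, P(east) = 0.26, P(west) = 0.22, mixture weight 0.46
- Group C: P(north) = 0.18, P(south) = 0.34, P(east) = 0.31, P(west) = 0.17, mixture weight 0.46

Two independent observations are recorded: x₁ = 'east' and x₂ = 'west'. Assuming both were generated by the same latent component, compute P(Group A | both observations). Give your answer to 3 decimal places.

0.064

P(component k | x) = P(Z=k)·f_k(x) / marginal(x), where marginal(x) = Σ_j P(Z=j)·f_j(x).
Since both observations come from the same component, the likelihood for component k is f_k(x₁)·f_k(x₂).
  L_A = [0.31] × [0.14] = 0.0434
  L_B = [0.26] × [0.22] = 0.0572
  L_C = [0.31] × [0.17] = 0.0527
Prior × likelihood for each component:
  P(Z=A)·L_A = 0.08 × 0.0434 = 0.003472
  P(Z=B)·L_B = 0.46 × 0.0572 = 0.026312
  P(Z=C)·L_C = 0.46 × 0.0527 = 0.024242
Normaliser: 0.003472 + 0.026312 + 0.024242 = 0.054026
Responsibility of Group A: 0.003472 / 0.054026 ≈ 0.064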